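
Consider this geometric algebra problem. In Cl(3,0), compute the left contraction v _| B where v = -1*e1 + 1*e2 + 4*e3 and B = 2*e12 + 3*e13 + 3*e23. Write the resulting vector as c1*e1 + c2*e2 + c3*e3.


Left contraction v _| B = <vB>_1 (grade-1 part of the geometric product vB).
Using e1_|e12 = e2, e2_|e12 = -e1, e1_|e13 = e3, e3_|e13 = -e1, e2_|e23 = e3, e3_|e23 = -e2:
e1 coeff: -v2*b12 - v3*b13 = -(1)*(2) - (4)*(3) = -14
e2 coeff: v1*b12 - v3*b23 = (-1)*(2) - (4)*(3) = -14
e3 coeff: v1*b13 + v2*b23 = (-1)*(3) + (1)*(3) = 0
v _| B = -14*e1 - 14*e2 + 0*e3


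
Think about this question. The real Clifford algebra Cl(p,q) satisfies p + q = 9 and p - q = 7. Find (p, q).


We need p + q = 9 and p - q = 7.
Adding: 2p = 9 + 7 = 16, so p = 8.
Then q = 9 - 8 = 1.
(p, q) = (8, 1)


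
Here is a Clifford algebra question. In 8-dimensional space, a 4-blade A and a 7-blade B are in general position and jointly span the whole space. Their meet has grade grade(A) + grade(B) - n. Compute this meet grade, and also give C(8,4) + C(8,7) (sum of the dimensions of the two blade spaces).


Meet grade = grade(A) + grade(B) - n
= 4 + 7 - 8 = 3
C(8,4) = 70
C(8,7) = 8
dim_A + dim_B = 70 + 8 = 78


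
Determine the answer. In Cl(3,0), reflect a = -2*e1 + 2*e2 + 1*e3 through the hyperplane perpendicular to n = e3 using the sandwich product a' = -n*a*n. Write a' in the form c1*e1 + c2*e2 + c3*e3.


Reflection formula: a' = -n*a*n, with n = e3 (unit vector, n^2 = 1).
For reflection through hyperplane perp to e3:
The component along e3 flips sign, others stay.
a = (-2, 2, 1)
a' = (-2, 2, -1)
a' = -2*e1 + 2*e2 - 1*e3


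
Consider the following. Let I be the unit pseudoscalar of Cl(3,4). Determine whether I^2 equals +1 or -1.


The pseudoscalar I = e1...e_n (product of all n generators) of Cl(p,q) satisfies I^2 = (-1)^(q + n(n-1)/2).
p = 3, q = 4, n = p + q = 7
n(n-1)/2 = 7 * 6 / 2 = 21
Exponent = q + n(n-1)/2 = 4 + 21 = 25
I^2 = (-1)^25 = -1


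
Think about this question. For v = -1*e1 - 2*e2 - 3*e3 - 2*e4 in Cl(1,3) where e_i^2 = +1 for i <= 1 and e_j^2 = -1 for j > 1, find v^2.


v^2 = sum of c_i^2 * e_i^2
Positive signature terms (e_i^2 = +1): (-1)^2 = 1
Negative signature terms (e_j^2 = -1): (-2)^2 + (-3)^2 + (-2)^2 = 17
v^2 = 1 - 17 = -16


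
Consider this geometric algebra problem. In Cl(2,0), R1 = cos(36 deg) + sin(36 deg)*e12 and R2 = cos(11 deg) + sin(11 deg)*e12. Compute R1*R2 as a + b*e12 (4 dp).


Same-plane rotors commute and their half-angles add:
R1*R2 = cos(a1 + a2) + sin(a1 + a2)*e12.
a1 + a2 = 36 + 11 = 47 deg
cos(47 deg) = 0.6820
sin(47 deg) = 0.7314
R1*R2 = 0.6820 + 0.7314*e12


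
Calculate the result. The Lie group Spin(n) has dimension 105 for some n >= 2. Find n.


dim Spin(n) = dim so(n) = n(n-1)/2.
Solve n(n-1)/2 = 105, i.e. n^2 - n - 210 = 0.
Discriminant = 1 + 8*105 = 841
n = (1 + sqrt(841))/2 = (1 + 29)/2 = 15


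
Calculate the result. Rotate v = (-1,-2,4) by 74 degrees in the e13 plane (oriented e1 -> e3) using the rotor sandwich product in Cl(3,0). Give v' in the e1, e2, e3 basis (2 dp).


Rotor R = cos(37deg) - sin(37deg)*e13
Rotation angle theta = 2 * 37 = 74 degrees in the e13 plane (e1 -> e3).
The component perpendicular to the plane (e2) is invariant: v'_2 = v2 = -2.00
cos(74deg) = 0.2756, sin(74deg) = 0.9613
v'_1 = v1*cos(theta) - v3*sin(theta) = -1*0.2756 - 4*0.9613 = -4.12
v'_3 = v1*sin(theta) + v3*cos(theta) = -1*0.9613 + 4*0.2756 = 0.14
v' = -4.12*e1 - 2.00*e2 + 0.14*e3


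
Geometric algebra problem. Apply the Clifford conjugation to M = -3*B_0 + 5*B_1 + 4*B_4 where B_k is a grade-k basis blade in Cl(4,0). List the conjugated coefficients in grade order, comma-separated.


Clifford conjugate sign for grade k: (-1)^(k(k+1)/2)
Grade 0: (-1)^(0*1/2) = (-1)^0 = 1, coeff -3 -> -3
Grade 1: (-1)^(1*2/2) = (-1)^1 = -1, coeff 5 -> -5
Grade 4: (-1)^(4*5/2) = (-1)^10 = 1, coeff 4 -> 4
Conjugated coefficients: -3, -5, 4


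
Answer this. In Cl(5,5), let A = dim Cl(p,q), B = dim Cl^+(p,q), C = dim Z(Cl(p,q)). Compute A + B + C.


n = 5 + 5 = 10
Total dim = 2^10 = 1024
Even subalgebra dim = 2^9 = 512
n is even, so center dim = 1
Sum = 1024 + 512 + 1 = 1537


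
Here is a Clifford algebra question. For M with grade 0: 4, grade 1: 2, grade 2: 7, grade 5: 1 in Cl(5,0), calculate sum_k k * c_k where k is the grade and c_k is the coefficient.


Grade-weighted sum = sum of grade_k * coefficient_k
0*4 = 0
1*2 = 2
2*7 = 14
5*1 = 5
Total = 0 + 2 + 14 + 5 = 21


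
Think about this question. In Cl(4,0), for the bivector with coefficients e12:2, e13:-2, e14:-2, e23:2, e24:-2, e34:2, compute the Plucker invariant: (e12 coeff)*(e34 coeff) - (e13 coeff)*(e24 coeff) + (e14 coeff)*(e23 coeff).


Plucker relation: af - be + cd
a*f = 2*2 = 4
b*e = (-2)*(-2) = 4
c*d = (-2)*2 = -4
af - be + cd = 4 - 4 + (-4)
= -4


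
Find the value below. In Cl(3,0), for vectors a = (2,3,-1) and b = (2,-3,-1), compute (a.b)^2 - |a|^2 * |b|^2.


a . b = 2*2 + 3*(-3) + (-1)*(-1)
= 4 + (-9) + 1 = -4
|a|^2 = 2^2 + 3^2 + (-1)^2 = 14
|b|^2 = 2^2 + (-3)^2 + (-1)^2 = 14
(a.b)^2 = (-4)^2 = 16
|a|^2 * |b|^2 = 14 * 14 = 196
Result = 16 - 196 = -180


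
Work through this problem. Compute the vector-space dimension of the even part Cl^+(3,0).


Even subalgebra dimension = 2^(n-1)
n = 3 + 0 = 3
2^(3 - 1) = 2^2 = 4
Verification: sum of C(3,k) for even k = 1 + 3 = 4
Result = 4


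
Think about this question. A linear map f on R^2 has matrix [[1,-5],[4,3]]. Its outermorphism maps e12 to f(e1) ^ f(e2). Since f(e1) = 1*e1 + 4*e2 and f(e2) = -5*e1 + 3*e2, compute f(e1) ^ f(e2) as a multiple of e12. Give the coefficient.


The outermorphism of a linear map f sends e1^e2 to f(e1)^f(e2).
f(e1) = 1*e1 + 4*e2
f(e2) = -5*e1 + 3*e2
f(e1) ^ f(e2) = (1*e1 + 4*e2) ^ (-5*e1 + 3*e2)
= 1*3*e12 + 4*(-5)*e21
= (3 - (-20))*e12
= 23*e12
Coefficient = 23


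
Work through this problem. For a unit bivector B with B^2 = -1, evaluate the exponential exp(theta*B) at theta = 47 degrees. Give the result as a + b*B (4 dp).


For a unit bivector B with B^2 = -1, the exponential series gives
e^(theta*B) = cos(theta) + sin(theta)*B (the GA analogue of Euler's formula).
theta = 47 degrees = 0.820305 rad
cos(47 deg) = 0.6820
sin(47 deg) = 0.7314
exp(theta*B) = 0.6820 + 0.7314*B


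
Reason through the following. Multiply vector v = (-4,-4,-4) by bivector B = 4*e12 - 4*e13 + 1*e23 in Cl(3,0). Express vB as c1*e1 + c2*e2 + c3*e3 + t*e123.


vB has grade-1 (vector) and grade-3 (trivector) parts: vB = (v _| B) + (v ^ B).
Vector part <vB>_1:
  e1: -v2*b12 - v3*b13 = -(-4)*(4) - (-4)*(-4) = 0
  e2: v1*b12 - v3*b23 = (-4)*(4) - (-4)*(1) = -12
  e3: v1*b13 + v2*b23 = (-4)*(-4) + (-4)*(1) = 12
Trivector part <vB>_3:
  e123: v1*b23 - v2*b13 + v3*b12 = (-4)*(1) - (-4)*(-4) + (-4)*(4) = -36
vB = 0*e1 - 12*e2 + 12*e3 - 36*e123


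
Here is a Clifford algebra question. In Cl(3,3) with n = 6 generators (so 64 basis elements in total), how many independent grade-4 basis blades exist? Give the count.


Number of grade-k basis blades in Cl(p,q) with n = p + q is C(n, k).
n = 3 + 3 = 6
C(6, 4) = 6! / (4! * 2!)
= 720 / (24 * 2)
= 15


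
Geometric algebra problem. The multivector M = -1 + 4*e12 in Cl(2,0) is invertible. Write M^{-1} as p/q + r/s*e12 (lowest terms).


M = -1 + 4*e12, where e12^2 = -1.
Since M commutes with its reverse ~M = a - b*e12, M * ~M = a^2 - b^2*e12^2 = a^2 + b^2.
So M^{-1} = ~M / (a^2 + b^2) = (a - b*e12)/(a^2 + b^2).
a^2 + b^2 = 1 + 16 = 17
Scalar part = -1/17 = -1/17
Bivector coeff = -4/17 = -4/17
M^{-1} = -1/17 - 4/17*e12


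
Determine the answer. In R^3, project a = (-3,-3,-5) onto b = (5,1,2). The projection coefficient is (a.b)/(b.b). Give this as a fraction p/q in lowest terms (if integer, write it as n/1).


Projection coefficient = (a . b) / (b . b)
a . b = (-3)*5 + (-3)*1 + (-5)*2
= -15 + (-3) + (-10) = -28
b . b = 5^2 + 1^2 + 2^2
= 25 + 1 + 4 = 30
Coefficient = -28/30
In lowest terms: -14/15


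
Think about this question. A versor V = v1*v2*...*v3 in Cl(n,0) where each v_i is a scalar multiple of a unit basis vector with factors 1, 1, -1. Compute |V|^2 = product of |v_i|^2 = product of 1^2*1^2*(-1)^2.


Each vector v_i has |v_i|^2 = s_i^2
Squared scales: 1^2 = 1, 1^2 = 1, (-1)^2 = 1
|V|^2 = 1 * 1 * 1
= 1


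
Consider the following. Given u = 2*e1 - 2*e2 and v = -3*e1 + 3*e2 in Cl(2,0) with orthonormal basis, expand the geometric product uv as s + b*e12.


Expand: (2*e1 - 2*e2)(-3*e1 + 3*e2)
= 2*(-3)*e1e1 + 2*3*e1e2 + (-2)*(-3)*e2e1 + (-2)*3*e2e2
Using e1^2 = e2^2 = 1, e2e1 = -e1e2:
Scalar part s = 2*(-3) + (-2)*3 = -6 + (-6) = -12
Bivector part b = 2*3 - (-2)*(-3) = 6 - 6 = 0
uv = -12 + 0*e12


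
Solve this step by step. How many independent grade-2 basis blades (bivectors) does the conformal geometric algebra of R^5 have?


The conformal model of R^5 uses Cl(6,1) with m = 5 + 2 = 7 generators.
Number of grade-2 blades = C(m, 2) = C(7, 2)
= 7*6/2 = 21


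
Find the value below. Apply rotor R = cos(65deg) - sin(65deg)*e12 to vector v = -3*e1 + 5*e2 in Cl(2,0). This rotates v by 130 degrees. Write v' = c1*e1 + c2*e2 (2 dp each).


Rotor R = cos(65deg) - sin(65deg)*e12
Rotation angle theta = 2 * 65 = 130 degrees
v' = R*v*~R rotates v by theta.
cos(130deg) = -0.6428, sin(130deg) = 0.7660
v'_1 = -3*cos(130deg) - 5*sin(130deg)
= -3*(-0.6428) - 5*0.7660
= -1.90
v'_2 = -3*sin(130deg) + 5*cos(130deg)
= -3*0.7660 + 5*(-0.6428)
= -5.51
v' = -1.90*e1 - 5.51*e2


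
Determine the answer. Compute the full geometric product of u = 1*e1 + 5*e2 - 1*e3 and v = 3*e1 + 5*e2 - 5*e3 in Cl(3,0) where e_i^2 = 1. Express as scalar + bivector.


In Cl(3,0): e_i^2 = 1, e_ie_j = -e_je_i for i != j.
Scalar part = u . v = 1*3 + 5*5 + (-1)*(-5)
= 3 + 25 + 5 = 33
e12 coeff = 1*5 - 5*3 = 5 - 15 = -10
e13 coeff = 1*(-5) - (-1)*3 = -5 - (-3) = -2
e23 coeff = 5*(-5) - (-1)*5 = -25 - (-5) = -20
uv = 33 - 10*e12 - 2*e13 - 20*e23


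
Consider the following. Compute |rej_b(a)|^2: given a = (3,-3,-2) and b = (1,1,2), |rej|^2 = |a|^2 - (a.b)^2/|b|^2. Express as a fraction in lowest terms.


|a|^2 = 3^2 + (-3)^2 + (-2)^2 = 22
|b|^2 = 1^2 + 1^2 + 2^2 = 6
a . b = 3*1 + (-3)*1 + (-2)*2 = -4
(a.b)^2 = (-4)^2 = 16
|rej|^2 = 22 - 16/6
= (132 - 16)/6
= 116/6
In lowest terms: 58/3


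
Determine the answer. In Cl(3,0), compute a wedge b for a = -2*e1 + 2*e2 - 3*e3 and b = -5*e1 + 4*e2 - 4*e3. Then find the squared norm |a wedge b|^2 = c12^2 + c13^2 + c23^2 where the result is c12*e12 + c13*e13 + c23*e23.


a wedge b = (a1*b2 - a2*b1)*e12 + (a1*b3 - a3*b1)*e13 + (a2*b3 - a3*b2)*e23
e12 coeff: (-2)*4 - 2*(-5) = -8 - (-10) = 2
e13 coeff: (-2)*(-4) - (-3)*(-5) = 8 - 15 = -7
e23 coeff: 2*(-4) - (-3)*4 = -8 - (-12) = 4
|a wedge b|^2 = 2^2 + (-7)^2 + 4^2
= 4 + 49 + 16
= 69


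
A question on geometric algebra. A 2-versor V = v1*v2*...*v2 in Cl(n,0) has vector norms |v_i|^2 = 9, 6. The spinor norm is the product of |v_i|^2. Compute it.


Spinor norm N(V) = |v1|^2 * |v2|^2 * ... * |v2|^2
= 9 * 6
Running product: 9, 54
N(V) = 54


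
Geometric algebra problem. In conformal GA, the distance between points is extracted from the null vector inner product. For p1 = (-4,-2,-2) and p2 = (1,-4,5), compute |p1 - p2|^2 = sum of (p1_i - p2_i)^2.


p1 - p2 = (-5, 2, -7)
|p1 - p2|^2 = (-5)^2 + 2^2 + (-7)^2
= 25 + 4 + 49
= 78


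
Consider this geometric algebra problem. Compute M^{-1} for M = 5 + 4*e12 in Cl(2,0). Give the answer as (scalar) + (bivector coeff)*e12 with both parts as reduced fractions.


M = 5 + 4*e12, where e12^2 = -1.
Since M commutes with its reverse ~M = a - b*e12, M * ~M = a^2 - b^2*e12^2 = a^2 + b^2.
So M^{-1} = ~M / (a^2 + b^2) = (a - b*e12)/(a^2 + b^2).
a^2 + b^2 = 25 + 16 = 41
Scalar part = 5/41 = 5/41
Bivector coeff = -4/41 = -4/41
M^{-1} = 5/41 - 4/41*e12


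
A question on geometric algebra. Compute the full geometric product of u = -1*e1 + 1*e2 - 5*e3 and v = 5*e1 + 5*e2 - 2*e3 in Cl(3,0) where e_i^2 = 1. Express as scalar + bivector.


In Cl(3,0): e_i^2 = 1, e_ie_j = -e_je_i for i != j.
Scalar part = u . v = (-1)*5 + 1*5 + (-5)*(-2)
= -5 + 5 + 10 = 10
e12 coeff = (-1)*5 - 1*5 = -5 - 5 = -10
e13 coeff = (-1)*(-2) - (-5)*5 = 2 - (-25) = 27
e23 coeff = 1*(-2) - (-5)*5 = -2 - (-25) = 23
uv = 10 - 10*e12 + 27*e13 + 23*e23


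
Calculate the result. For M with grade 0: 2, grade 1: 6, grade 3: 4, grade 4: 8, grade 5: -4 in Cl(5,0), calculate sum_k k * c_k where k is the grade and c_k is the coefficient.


Grade-weighted sum = sum of grade_k * coefficient_k
0*2 = 0
1*6 = 6
3*4 = 12
4*8 = 32
5*(-4) = -20
Total = 0 + 6 + 12 + 32 + (-20) = 30


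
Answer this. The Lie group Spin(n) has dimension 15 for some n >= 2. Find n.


dim Spin(n) = dim so(n) = n(n-1)/2.
Solve n(n-1)/2 = 15, i.e. n^2 - n - 30 = 0.
Discriminant = 1 + 8*15 = 121
n = (1 + sqrt(121))/2 = (1 + 11)/2 = 6


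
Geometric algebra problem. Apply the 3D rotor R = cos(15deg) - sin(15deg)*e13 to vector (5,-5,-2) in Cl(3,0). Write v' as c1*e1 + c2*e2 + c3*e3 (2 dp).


Rotor R = cos(15deg) - sin(15deg)*e13
Rotation angle theta = 2 * 15 = 30 degrees in the e13 plane (e1 -> e3).
The component perpendicular to the plane (e2) is invariant: v'_2 = v2 = -5.00
cos(30deg) = 0.8660, sin(30deg) = 0.5000
v'_1 = v1*cos(theta) - v3*sin(theta) = 5*0.8660 - (-2)*0.5000 = 5.33
v'_3 = v1*sin(theta) + v3*cos(theta) = 5*0.5000 + (-2)*0.8660 = 0.77
v' = 5.33*e1 - 5.00*e2 + 0.77*e3


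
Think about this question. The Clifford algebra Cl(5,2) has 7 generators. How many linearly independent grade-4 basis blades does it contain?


Number of grade-k basis blades in Cl(p,q) with n = p + q is C(n, k).
n = 5 + 2 = 7
C(7, 4) = 7! / (4! * 3!)
= 5040 / (24 * 6)
= 35


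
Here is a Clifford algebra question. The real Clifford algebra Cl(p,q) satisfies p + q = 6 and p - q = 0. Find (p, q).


We need p + q = 6 and p - q = 0.
Adding: 2p = 6 + 0 = 6, so p = 3.
Then q = 6 - 3 = 3.
(p, q) = (3, 3)


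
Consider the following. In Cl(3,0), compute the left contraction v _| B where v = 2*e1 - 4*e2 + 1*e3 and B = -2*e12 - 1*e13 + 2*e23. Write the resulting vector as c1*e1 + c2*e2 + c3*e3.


Left contraction v _| B = <vB>_1 (grade-1 part of the geometric product vB).
Using e1_|e12 = e2, e2_|e12 = -e1, e1_|e13 = e3, e3_|e13 = -e1, e2_|e23 = e3, e3_|e23 = -e2:
e1 coeff: -v2*b12 - v3*b13 = -(-4)*(-2) - (1)*(-1) = -7
e2 coeff: v1*b12 - v3*b23 = (2)*(-2) - (1)*(2) = -6
e3 coeff: v1*b13 + v2*b23 = (2)*(-1) + (-4)*(2) = -10
v _| B = -7*e1 - 6*e2 - 10*e3


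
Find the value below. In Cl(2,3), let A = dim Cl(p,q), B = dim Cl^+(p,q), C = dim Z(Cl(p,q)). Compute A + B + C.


n = 2 + 3 = 5
Total dim = 2^5 = 32
Even subalgebra dim = 2^4 = 16
n is odd, so center dim = 2
Sum = 32 + 16 + 2 = 50


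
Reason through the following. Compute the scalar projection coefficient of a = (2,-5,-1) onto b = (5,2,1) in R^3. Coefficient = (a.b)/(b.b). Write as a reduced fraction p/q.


Projection coefficient = (a . b) / (b . b)
a . b = 2*5 + (-5)*2 + (-1)*1
= 10 + (-10) + (-1) = -1
b . b = 5^2 + 2^2 + 1^2
= 25 + 4 + 1 = 30
Coefficient = -1/30
In lowest terms: -1/30


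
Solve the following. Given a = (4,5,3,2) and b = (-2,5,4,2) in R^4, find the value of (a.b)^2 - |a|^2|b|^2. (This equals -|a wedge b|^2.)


a . b = 4*(-2) + 5*5 + 3*4 + 2*2
= -8 + 25 + 12 + 4 = 33
|a|^2 = 4^2 + 5^2 + 3^2 + 2^2 = 54
|b|^2 = (-2)^2 + 5^2 + 4^2 + 2^2 = 49
(a.b)^2 = 33^2 = 1089
|a|^2 * |b|^2 = 54 * 49 = 2646
Result = 1089 - 2646 = -1557


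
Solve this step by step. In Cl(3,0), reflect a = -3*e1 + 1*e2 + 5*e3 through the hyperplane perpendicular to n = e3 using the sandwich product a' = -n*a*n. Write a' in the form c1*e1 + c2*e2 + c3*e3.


Reflection formula: a' = -n*a*n, with n = e3 (unit vector, n^2 = 1).
For reflection through hyperplane perp to e3:
The component along e3 flips sign, others stay.
a = (-3, 1, 5)
a' = (-3, 1, -5)
a' = -3*e1 + 1*e2 - 5*e3


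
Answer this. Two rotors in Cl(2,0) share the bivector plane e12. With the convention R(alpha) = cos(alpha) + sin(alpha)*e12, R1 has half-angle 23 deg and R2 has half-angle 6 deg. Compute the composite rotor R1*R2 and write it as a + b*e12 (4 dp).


Same-plane rotors commute and their half-angles add:
R1*R2 = cos(a1 + a2) + sin(a1 + a2)*e12.
a1 + a2 = 23 + 6 = 29 deg
cos(29 deg) = 0.8746
sin(29 deg) = 0.4848
R1*R2 = 0.8746 + 0.4848*e12


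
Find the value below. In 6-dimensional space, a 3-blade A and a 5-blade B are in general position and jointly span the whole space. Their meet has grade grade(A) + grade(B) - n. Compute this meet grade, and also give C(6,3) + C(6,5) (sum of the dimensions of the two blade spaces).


Meet grade = grade(A) + grade(B) - n
= 3 + 5 - 6 = 2
C(6,3) = 20
C(6,5) = 6
dim_A + dim_B = 20 + 6 = 26


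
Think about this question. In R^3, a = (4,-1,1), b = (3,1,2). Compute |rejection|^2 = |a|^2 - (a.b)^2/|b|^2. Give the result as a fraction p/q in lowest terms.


|a|^2 = 4^2 + (-1)^2 + 1^2 = 18
|b|^2 = 3^2 + 1^2 + 2^2 = 14
a . b = 4*3 + (-1)*1 + 1*2 = 13
(a.b)^2 = 13^2 = 169
|rej|^2 = 18 - 169/14
= (252 - 169)/14
= 83/14
In lowest terms: 83/14


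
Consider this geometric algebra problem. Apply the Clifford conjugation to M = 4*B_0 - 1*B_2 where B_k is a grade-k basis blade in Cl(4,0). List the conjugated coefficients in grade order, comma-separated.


Clifford conjugate sign for grade k: (-1)^(k(k+1)/2)
Grade 0: (-1)^(0*1/2) = (-1)^0 = 1, coeff 4 -> 4
Grade 2: (-1)^(2*3/2) = (-1)^3 = -1, coeff -1 -> 1
Conjugated coefficients: 4, 1


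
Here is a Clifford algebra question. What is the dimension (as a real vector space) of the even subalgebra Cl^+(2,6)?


Even subalgebra dimension = 2^(n-1)
n = 2 + 6 = 8
2^(8 - 1) = 2^7 = 128
Verification: sum of C(8,k) for even k = 1 + 28 + 70 + 28 + 1 = 128
Result = 128


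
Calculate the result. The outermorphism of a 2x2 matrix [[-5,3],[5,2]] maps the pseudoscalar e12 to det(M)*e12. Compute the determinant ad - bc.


The outermorphism of a linear map f sends e1^e2 to f(e1)^f(e2).
f(e1) = -5*e1 + 5*e2
f(e2) = 3*e1 + 2*e2
f(e1) ^ f(e2) = (-5*e1 + 5*e2) ^ (3*e1 + 2*e2)
= (-5)*2*e12 + 5*3*e21
= (-10 - 15)*e12
= -25*e12
Coefficient = -25


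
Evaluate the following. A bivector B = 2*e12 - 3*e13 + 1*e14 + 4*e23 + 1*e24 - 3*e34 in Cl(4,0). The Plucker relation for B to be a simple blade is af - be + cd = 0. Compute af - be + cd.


Plucker relation: af - be + cd
a*f = 2*(-3) = -6
b*e = (-3)*1 = -3
c*d = 1*4 = 4
af - be + cd = -6 - (-3) + 4
= 1


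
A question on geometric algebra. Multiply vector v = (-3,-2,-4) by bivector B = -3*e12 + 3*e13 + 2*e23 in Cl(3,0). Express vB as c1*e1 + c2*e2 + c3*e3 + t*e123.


vB has grade-1 (vector) and grade-3 (trivector) parts: vB = (v _| B) + (v ^ B).
Vector part <vB>_1:
  e1: -v2*b12 - v3*b13 = -(-2)*(-3) - (-4)*(3) = 6
  e2: v1*b12 - v3*b23 = (-3)*(-3) - (-4)*(2) = 17
  e3: v1*b13 + v2*b23 = (-3)*(3) + (-2)*(2) = -13
Trivector part <vB>_3:
  e123: v1*b23 - v2*b13 + v3*b12 = (-3)*(2) - (-2)*(3) + (-4)*(-3) = 12
vB = 6*e1 + 17*e2 - 13*e3 + 12*e123


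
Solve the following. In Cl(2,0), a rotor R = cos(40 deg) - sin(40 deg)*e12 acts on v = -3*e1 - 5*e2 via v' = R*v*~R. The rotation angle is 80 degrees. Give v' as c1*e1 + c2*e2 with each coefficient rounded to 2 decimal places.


Rotor R = cos(40deg) - sin(40deg)*e12
Rotation angle theta = 2 * 40 = 80 degrees
v' = R*v*~R rotates v by theta.
cos(80deg) = 0.1736, sin(80deg) = 0.9848
v'_1 = -3*cos(80deg) - (-5)*sin(80deg)
= -3*0.1736 - (-5)*0.9848
= 4.40
v'_2 = -3*sin(80deg) + (-5)*cos(80deg)
= -3*0.9848 + (-5)*0.1736
= -3.82
v' = 4.40*e1 - 3.82*e2


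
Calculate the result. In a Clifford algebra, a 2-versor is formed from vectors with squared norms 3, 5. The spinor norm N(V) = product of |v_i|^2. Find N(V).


Spinor norm N(V) = |v1|^2 * |v2|^2 * ... * |v2|^2
= 3 * 5
Running product: 3, 15
N(V) = 15


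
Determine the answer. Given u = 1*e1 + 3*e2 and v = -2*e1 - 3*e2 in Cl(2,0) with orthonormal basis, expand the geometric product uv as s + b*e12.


Expand: (1*e1 + 3*e2)(-2*e1 - 3*e2)
= 1*(-2)*e1e1 + 1*(-3)*e1e2 + 3*(-2)*e2e1 + 3*(-3)*e2e2
Using e1^2 = e2^2 = 1, e2e1 = -e1e2:
Scalar part s = 1*(-2) + 3*(-3) = -2 + (-9) = -11
Bivector part b = 1*(-3) - 3*(-2) = -3 - (-6) = 3
uv = -11 + 3*e12


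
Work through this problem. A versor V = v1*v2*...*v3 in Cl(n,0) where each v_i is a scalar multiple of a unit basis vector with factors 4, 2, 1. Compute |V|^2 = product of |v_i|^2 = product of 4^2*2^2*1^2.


Each vector v_i has |v_i|^2 = s_i^2
Squared scales: 4^2 = 16, 2^2 = 4, 1^2 = 1
|V|^2 = 16 * 4 * 1
= 64


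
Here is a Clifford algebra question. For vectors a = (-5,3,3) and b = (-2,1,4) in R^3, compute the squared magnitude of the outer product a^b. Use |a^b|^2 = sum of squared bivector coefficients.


a wedge b = (a1*b2 - a2*b1)*e12 + (a1*b3 - a3*b1)*e13 + (a2*b3 - a3*b2)*e23
e12 coeff: (-5)*1 - 3*(-2) = -5 - (-6) = 1
e13 coeff: (-5)*4 - 3*(-2) = -20 - (-6) = -14
e23 coeff: 3*4 - 3*1 = 12 - 3 = 9
|a wedge b|^2 = 1^2 + (-14)^2 + 9^2
= 1 + 196 + 81
= 278


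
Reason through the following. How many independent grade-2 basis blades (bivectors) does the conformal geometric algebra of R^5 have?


The conformal model of R^5 uses Cl(6,1) with m = 5 + 2 = 7 generators.
Number of grade-2 blades = C(m, 2) = C(7, 2)
= 7*6/2 = 21


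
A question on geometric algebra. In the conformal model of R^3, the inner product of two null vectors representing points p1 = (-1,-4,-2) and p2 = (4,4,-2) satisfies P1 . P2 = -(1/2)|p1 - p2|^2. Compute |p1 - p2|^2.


p1 - p2 = (-5, -8, 0)
|p1 - p2|^2 = (-5)^2 + (-8)^2 + 0^2
= 25 + 64 + 0
= 89


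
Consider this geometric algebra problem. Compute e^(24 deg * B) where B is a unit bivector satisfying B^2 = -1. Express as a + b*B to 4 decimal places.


For a unit bivector B with B^2 = -1, the exponential series gives
e^(theta*B) = cos(theta) + sin(theta)*B (the GA analogue of Euler's formula).
theta = 24 degrees = 0.418879 rad
cos(24 deg) = 0.9135
sin(24 deg) = 0.4067
exp(theta*B) = 0.9135 + 0.4067*B


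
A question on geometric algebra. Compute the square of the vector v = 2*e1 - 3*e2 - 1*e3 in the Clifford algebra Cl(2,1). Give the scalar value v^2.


v^2 = sum of c_i^2 * e_i^2
Positive signature terms (e_i^2 = +1): 2^2 + (-3)^2 = 13
Negative signature terms (e_j^2 = -1): (-1)^2 = 1
v^2 = 13 - 1 = 12


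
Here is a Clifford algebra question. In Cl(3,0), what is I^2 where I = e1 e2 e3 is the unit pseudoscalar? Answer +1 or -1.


The pseudoscalar I = e1...e_n (product of all n generators) of Cl(p,q) satisfies I^2 = (-1)^(q + n(n-1)/2).
p = 3, q = 0, n = p + q = 3
n(n-1)/2 = 3 * 2 / 2 = 3
Exponent = q + n(n-1)/2 = 0 + 3 = 3
I^2 = (-1)^3 = -1


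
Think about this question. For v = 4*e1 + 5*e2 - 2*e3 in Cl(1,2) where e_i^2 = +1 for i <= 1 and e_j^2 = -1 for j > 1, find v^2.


v^2 = sum of c_i^2 * e_i^2
Positive signature terms (e_i^2 = +1): 4^2 = 16
Negative signature terms (e_j^2 = -1): 5^2 + (-2)^2 = 29
v^2 = 16 - 29 = -13


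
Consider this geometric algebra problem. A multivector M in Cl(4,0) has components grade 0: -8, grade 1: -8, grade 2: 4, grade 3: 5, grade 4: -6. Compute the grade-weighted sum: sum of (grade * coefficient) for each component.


Grade-weighted sum = sum of grade_k * coefficient_k
0*(-8) = 0
1*(-8) = -8
2*4 = 8
3*5 = 15
4*(-6) = -24
Total = 0 + (-8) + 8 + 15 + (-24) = -9


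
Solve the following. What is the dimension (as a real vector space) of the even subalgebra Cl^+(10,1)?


Even subalgebra dimension = 2^(n-1)
n = 10 + 1 = 11
2^(11 - 1) = 2^10 = 1024
Verification: sum of C(11,k) for even k = 1 + 55 + 330 + 462 + 165 + 11 = 1024
Result = 1024


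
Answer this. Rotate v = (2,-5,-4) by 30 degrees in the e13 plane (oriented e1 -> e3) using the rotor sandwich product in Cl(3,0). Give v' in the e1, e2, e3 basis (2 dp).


Rotor R = cos(15deg) - sin(15deg)*e13
Rotation angle theta = 2 * 15 = 30 degrees in the e13 plane (e1 -> e3).
The component perpendicular to the plane (e2) is invariant: v'_2 = v2 = -5.00
cos(30deg) = 0.8660, sin(30deg) = 0.5000
v'_1 = v1*cos(theta) - v3*sin(theta) = 2*0.8660 - (-4)*0.5000 = 3.73
v'_3 = v1*sin(theta) + v3*cos(theta) = 2*0.5000 + (-4)*0.8660 = -2.46
v' = 3.73*e1 - 5.00*e2 - 2.46*e3


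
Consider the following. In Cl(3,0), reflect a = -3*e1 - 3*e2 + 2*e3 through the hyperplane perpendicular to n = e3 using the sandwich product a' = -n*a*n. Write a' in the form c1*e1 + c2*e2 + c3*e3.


Reflection formula: a' = -n*a*n, with n = e3 (unit vector, n^2 = 1).
For reflection through hyperplane perp to e3:
The component along e3 flips sign, others stay.
a = (-3, -3, 2)
a' = (-3, -3, -2)
a' = -3*e1 - 3*e2 - 2*e3


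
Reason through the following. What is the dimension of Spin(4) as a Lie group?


Spin(n) double-covers SO(n); both have Lie algebra so(n) of dimension n(n-1)/2.
n = 4
n(n-1) = 4 * 3 = 12
dim Spin(4) = 12/2 = 6


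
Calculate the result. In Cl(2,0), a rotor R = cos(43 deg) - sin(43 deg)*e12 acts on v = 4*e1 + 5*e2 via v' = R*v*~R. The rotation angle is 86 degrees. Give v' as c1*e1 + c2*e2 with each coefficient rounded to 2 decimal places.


Rotor R = cos(43deg) - sin(43deg)*e12
Rotation angle theta = 2 * 43 = 86 degrees
v' = R*v*~R rotates v by theta.
cos(86deg) = 0.0698, sin(86deg) = 0.9976
v'_1 = 4*cos(86deg) - 5*sin(86deg)
= 4*0.0698 - 5*0.9976
= -4.71
v'_2 = 4*sin(86deg) + 5*cos(86deg)
= 4*0.9976 + 5*0.0698
= 4.34
v' = -4.71*e1 + 4.34*e2


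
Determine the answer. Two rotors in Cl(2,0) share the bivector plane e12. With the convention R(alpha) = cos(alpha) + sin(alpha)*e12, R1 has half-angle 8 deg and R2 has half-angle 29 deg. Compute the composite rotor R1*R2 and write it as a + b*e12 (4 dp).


Same-plane rotors commute and their half-angles add:
R1*R2 = cos(a1 + a2) + sin(a1 + a2)*e12.
a1 + a2 = 8 + 29 = 37 deg
cos(37 deg) = 0.7986
sin(37 deg) = 0.6018
R1*R2 = 0.7986 + 0.6018*e12


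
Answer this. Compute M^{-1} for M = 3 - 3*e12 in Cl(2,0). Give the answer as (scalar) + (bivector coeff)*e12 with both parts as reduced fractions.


M = 3 - 3*e12, where e12^2 = -1.
Since M commutes with its reverse ~M = a - b*e12, M * ~M = a^2 - b^2*e12^2 = a^2 + b^2.
So M^{-1} = ~M / (a^2 + b^2) = (a - b*e12)/(a^2 + b^2).
a^2 + b^2 = 9 + 9 = 18
Scalar part = 3/18 = 1/6
Bivector coeff = 3/18 = 1/6
M^{-1} = 1/6 + 1/6*e12


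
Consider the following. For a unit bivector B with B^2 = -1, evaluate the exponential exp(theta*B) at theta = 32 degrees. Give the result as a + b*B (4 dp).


For a unit bivector B with B^2 = -1, the exponential series gives
e^(theta*B) = cos(theta) + sin(theta)*B (the GA analogue of Euler's formula).
theta = 32 degrees = 0.558505 rad
cos(32 deg) = 0.8480
sin(32 deg) = 0.5299
exp(theta*B) = 0.8480 + 0.5299*B


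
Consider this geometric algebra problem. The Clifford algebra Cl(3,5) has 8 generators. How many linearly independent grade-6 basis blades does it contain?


Number of grade-k basis blades in Cl(p,q) with n = p + q is C(n, k).
n = 3 + 5 = 8
C(8, 6) = 8! / (6! * 2!)
= 40320 / (720 * 2)
= 28


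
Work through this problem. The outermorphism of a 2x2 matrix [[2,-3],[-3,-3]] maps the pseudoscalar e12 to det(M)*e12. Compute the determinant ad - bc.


The outermorphism of a linear map f sends e1^e2 to f(e1)^f(e2).
f(e1) = 2*e1 - 3*e2
f(e2) = -3*e1 - 3*e2
f(e1) ^ f(e2) = (2*e1 - 3*e2) ^ (-3*e1 - 3*e2)
= 2*(-3)*e12 + (-3)*(-3)*e21
= (-6 - 9)*e12
= -15*e12
Coefficient = -15


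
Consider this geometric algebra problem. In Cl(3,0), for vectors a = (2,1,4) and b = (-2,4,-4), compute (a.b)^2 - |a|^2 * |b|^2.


a . b = 2*(-2) + 1*4 + 4*(-4)
= -4 + 4 + (-16) = -16
|a|^2 = 2^2 + 1^2 + 4^2 = 21
|b|^2 = (-2)^2 + 4^2 + (-4)^2 = 36
(a.b)^2 = (-16)^2 = 256
|a|^2 * |b|^2 = 21 * 36 = 756
Result = 256 - 756 = -500


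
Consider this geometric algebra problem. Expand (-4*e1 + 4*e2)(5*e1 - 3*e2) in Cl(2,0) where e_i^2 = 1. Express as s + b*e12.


Expand: (-4*e1 + 4*e2)(5*e1 - 3*e2)
= (-4)*5*e1e1 + (-4)*(-3)*e1e2 + 4*5*e2e1 + 4*(-3)*e2e2
Using e1^2 = e2^2 = 1, e2e1 = -e1e2:
Scalar part s = (-4)*5 + 4*(-3) = -20 + (-12) = -32
Bivector part b = (-4)*(-3) - 4*5 = 12 - 20 = -8
uv = -32 - 8*e12


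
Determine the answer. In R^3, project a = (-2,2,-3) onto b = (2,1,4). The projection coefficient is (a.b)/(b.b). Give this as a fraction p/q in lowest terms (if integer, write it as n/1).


Projection coefficient = (a . b) / (b . b)
a . b = (-2)*2 + 2*1 + (-3)*4
= -4 + 2 + (-12) = -14
b . b = 2^2 + 1^2 + 4^2
= 4 + 1 + 16 = 21
Coefficient = -14/21
In lowest terms: -2/3


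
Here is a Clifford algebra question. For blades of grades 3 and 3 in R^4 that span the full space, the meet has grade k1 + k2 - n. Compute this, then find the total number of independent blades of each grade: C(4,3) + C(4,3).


Meet grade = grade(A) + grade(B) - n
= 3 + 3 - 4 = 2
C(4,3) = 4
C(4,3) = 4
dim_A + dim_B = 4 + 4 = 8


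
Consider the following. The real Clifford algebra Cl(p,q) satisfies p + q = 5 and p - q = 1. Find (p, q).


We need p + q = 5 and p - q = 1.
Adding: 2p = 5 + 1 = 6, so p = 3.
Then q = 5 - 3 = 2.
(p, q) = (3, 2)


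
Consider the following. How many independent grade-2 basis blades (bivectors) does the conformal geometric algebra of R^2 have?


The conformal model of R^2 uses Cl(3,1) with m = 2 + 2 = 4 generators.
Number of grade-2 blades = C(m, 2) = C(4, 2)
= 4*3/2 = 6


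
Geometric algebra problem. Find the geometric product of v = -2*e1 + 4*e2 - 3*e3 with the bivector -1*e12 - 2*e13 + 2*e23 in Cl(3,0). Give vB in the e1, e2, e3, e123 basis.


vB has grade-1 (vector) and grade-3 (trivector) parts: vB = (v _| B) + (v ^ B).
Vector part <vB>_1:
  e1: -v2*b12 - v3*b13 = -(4)*(-1) - (-3)*(-2) = -2
  e2: v1*b12 - v3*b23 = (-2)*(-1) - (-3)*(2) = 8
  e3: v1*b13 + v2*b23 = (-2)*(-2) + (4)*(2) = 12
Trivector part <vB>_3:
  e123: v1*b23 - v2*b13 + v3*b12 = (-2)*(2) - (4)*(-2) + (-3)*(-1) = 7
vB = -2*e1 + 8*e2 + 12*e3 + 7*e123


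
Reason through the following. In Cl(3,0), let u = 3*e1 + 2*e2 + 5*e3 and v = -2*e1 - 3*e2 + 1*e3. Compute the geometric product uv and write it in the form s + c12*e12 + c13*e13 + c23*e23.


In Cl(3,0): e_i^2 = 1, e_ie_j = -e_je_i for i != j.
Scalar part = u . v = 3*(-2) + 2*(-3) + 5*1
= -6 + (-6) + 5 = -7
e12 coeff = 3*(-3) - 2*(-2) = -9 - (-4) = -5
e13 coeff = 3*1 - 5*(-2) = 3 - (-10) = 13
e23 coeff = 2*1 - 5*(-3) = 2 - (-15) = 17
uv = -7 - 5*e12 + 13*e13 + 17*e23


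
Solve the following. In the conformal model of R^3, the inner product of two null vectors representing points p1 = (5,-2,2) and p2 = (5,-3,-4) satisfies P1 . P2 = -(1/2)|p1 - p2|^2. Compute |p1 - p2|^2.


p1 - p2 = (0, 1, 6)
|p1 - p2|^2 = 0^2 + 1^2 + 6^2
= 0 + 1 + 36
= 37


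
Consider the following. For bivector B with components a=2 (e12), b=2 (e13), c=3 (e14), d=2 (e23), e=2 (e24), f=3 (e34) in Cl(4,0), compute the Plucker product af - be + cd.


Plucker relation: af - be + cd
a*f = 2*3 = 6
b*e = 2*2 = 4
c*d = 3*2 = 6
af - be + cd = 6 - 4 + 6
= 8


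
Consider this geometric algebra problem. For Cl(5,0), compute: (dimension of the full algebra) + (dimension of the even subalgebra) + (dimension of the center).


n = 5 + 0 = 5
Total dim = 2^5 = 32
Even subalgebra dim = 2^4 = 16
n is odd, so center dim = 2
Sum = 32 + 16 + 2 = 50


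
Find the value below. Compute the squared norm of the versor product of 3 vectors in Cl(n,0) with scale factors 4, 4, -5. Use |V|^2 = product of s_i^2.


Each vector v_i has |v_i|^2 = s_i^2
Squared scales: 4^2 = 16, 4^2 = 16, (-5)^2 = 25
|V|^2 = 16 * 16 * 25
= 6400


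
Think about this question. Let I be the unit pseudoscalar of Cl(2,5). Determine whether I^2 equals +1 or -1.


The pseudoscalar I = e1...e_n (product of all n generators) of Cl(p,q) satisfies I^2 = (-1)^(q + n(n-1)/2).
p = 2, q = 5, n = p + q = 7
n(n-1)/2 = 7 * 6 / 2 = 21
Exponent = q + n(n-1)/2 = 5 + 21 = 26
I^2 = (-1)^26 = +1


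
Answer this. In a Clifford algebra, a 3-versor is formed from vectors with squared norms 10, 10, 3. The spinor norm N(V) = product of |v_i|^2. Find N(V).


Spinor norm N(V) = |v1|^2 * |v2|^2 * ... * |v3|^2
= 10 * 10 * 3
Running product: 10, 100, 300
N(V) = 300


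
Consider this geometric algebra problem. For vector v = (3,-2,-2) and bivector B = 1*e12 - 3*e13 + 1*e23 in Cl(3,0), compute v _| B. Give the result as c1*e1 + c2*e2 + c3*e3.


Left contraction v _| B = <vB>_1 (grade-1 part of the geometric product vB).
Using e1_|e12 = e2, e2_|e12 = -e1, e1_|e13 = e3, e3_|e13 = -e1, e2_|e23 = e3, e3_|e23 = -e2:
e1 coeff: -v2*b12 - v3*b13 = -(-2)*(1) - (-2)*(-3) = -4
e2 coeff: v1*b12 - v3*b23 = (3)*(1) - (-2)*(1) = 5
e3 coeff: v1*b13 + v2*b23 = (3)*(-3) + (-2)*(1) = -11
v _| B = -4*e1 + 5*e2 - 11*e3


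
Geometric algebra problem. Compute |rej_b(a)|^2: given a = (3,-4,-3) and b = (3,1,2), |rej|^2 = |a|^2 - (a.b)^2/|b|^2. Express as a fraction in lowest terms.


|a|^2 = 3^2 + (-4)^2 + (-3)^2 = 34
|b|^2 = 3^2 + 1^2 + 2^2 = 14
a . b = 3*3 + (-4)*1 + (-3)*2 = -1
(a.b)^2 = (-1)^2 = 1
|rej|^2 = 34 - 1/14
= (476 - 1)/14
= 475/14
In lowest terms: 475/14


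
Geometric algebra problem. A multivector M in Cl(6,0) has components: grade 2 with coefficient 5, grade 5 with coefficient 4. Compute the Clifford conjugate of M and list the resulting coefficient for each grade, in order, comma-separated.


Clifford conjugate sign for grade k: (-1)^(k(k+1)/2)
Grade 2: (-1)^(2*3/2) = (-1)^3 = -1, coeff 5 -> -5
Grade 5: (-1)^(5*6/2) = (-1)^15 = -1, coeff 4 -> -4
Conjugated coefficients: -5, -4


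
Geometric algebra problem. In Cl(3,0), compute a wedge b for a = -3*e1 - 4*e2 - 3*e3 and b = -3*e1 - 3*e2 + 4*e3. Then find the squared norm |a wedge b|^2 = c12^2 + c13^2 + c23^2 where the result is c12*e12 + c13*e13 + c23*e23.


a wedge b = (a1*b2 - a2*b1)*e12 + (a1*b3 - a3*b1)*e13 + (a2*b3 - a3*b2)*e23
e12 coeff: (-3)*(-3) - (-4)*(-3) = 9 - 12 = -3
e13 coeff: (-3)*4 - (-3)*(-3) = -12 - 9 = -21
e23 coeff: (-4)*4 - (-3)*(-3) = -16 - 9 = -25
|a wedge b|^2 = (-3)^2 + (-21)^2 + (-25)^2
= 9 + 441 + 625
= 1075


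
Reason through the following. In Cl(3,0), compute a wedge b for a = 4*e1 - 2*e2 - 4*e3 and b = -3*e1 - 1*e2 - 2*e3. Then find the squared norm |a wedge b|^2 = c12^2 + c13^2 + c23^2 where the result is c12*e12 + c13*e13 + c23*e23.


a wedge b = (a1*b2 - a2*b1)*e12 + (a1*b3 - a3*b1)*e13 + (a2*b3 - a3*b2)*e23
e12 coeff: 4*(-1) - (-2)*(-3) = -4 - 6 = -10
e13 coeff: 4*(-2) - (-4)*(-3) = -8 - 12 = -20
e23 coeff: (-2)*(-2) - (-4)*(-1) = 4 - 4 = 0
|a wedge b|^2 = (-10)^2 + (-20)^2 + 0^2
= 100 + 400 + 0
= 500


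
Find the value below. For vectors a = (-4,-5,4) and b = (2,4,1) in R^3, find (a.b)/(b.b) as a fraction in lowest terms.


Projection coefficient = (a . b) / (b . b)
a . b = (-4)*2 + (-5)*4 + 4*1
= -8 + (-20) + 4 = -24
b . b = 2^2 + 4^2 + 1^2
= 4 + 16 + 1 = 21
Coefficient = -24/21
In lowest terms: -8/7


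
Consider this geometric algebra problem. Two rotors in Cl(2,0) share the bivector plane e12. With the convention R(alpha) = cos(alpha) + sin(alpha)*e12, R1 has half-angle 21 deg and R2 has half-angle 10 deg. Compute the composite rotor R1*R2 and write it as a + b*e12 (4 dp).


Same-plane rotors commute and their half-angles add:
R1*R2 = cos(a1 + a2) + sin(a1 + a2)*e12.
a1 + a2 = 21 + 10 = 31 deg
cos(31 deg) = 0.8572
sin(31 deg) = 0.5150
R1*R2 = 0.8572 + 0.5150*e12


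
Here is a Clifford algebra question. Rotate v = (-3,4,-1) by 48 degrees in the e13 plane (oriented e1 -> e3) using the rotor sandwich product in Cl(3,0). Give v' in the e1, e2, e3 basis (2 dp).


Rotor R = cos(24deg) - sin(24deg)*e13
Rotation angle theta = 2 * 24 = 48 degrees in the e13 plane (e1 -> e3).
The component perpendicular to the plane (e2) is invariant: v'_2 = v2 = 4.00
cos(48deg) = 0.6691, sin(48deg) = 0.7431
v'_1 = v1*cos(theta) - v3*sin(theta) = -3*0.6691 - (-1)*0.7431 = -1.26
v'_3 = v1*sin(theta) + v3*cos(theta) = -3*0.7431 + (-1)*0.6691 = -2.90
v' = -1.26*e1 + 4.00*e2 - 2.90*e3


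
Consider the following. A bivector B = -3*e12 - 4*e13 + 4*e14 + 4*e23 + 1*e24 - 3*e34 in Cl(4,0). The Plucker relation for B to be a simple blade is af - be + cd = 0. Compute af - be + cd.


Plucker relation: af - be + cd
a*f = (-3)*(-3) = 9
b*e = (-4)*1 = -4
c*d = 4*4 = 16
af - be + cd = 9 - (-4) + 16
= 29


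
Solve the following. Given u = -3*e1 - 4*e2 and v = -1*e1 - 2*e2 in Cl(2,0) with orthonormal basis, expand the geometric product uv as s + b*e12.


Expand: (-3*e1 - 4*e2)(-1*e1 - 2*e2)
= (-3)*(-1)*e1e1 + (-3)*(-2)*e1e2 + (-4)*(-1)*e2e1 + (-4)*(-2)*e2e2
Using e1^2 = e2^2 = 1, e2e1 = -e1e2:
Scalar part s = (-3)*(-1) + (-4)*(-2) = 3 + 8 = 11
Bivector part b = (-3)*(-2) - (-4)*(-1) = 6 - 4 = 2
uv = 11 + 2*e12


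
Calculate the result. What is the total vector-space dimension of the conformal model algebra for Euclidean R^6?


The conformal model of R^6 uses Cl(7,1): the 6 Euclidean generators plus two extra orthogonal generators e+ (e+^2 = +1) and e- (e-^2 = -1), from which the null vectors e0, einf are built.
Number of generators m = 6 + 2 = 8.
dim Cl(p,q) = 2^m = 2^8 = 256


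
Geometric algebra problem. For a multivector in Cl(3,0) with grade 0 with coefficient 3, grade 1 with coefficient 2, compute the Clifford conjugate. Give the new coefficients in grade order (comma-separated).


Clifford conjugate sign for grade k: (-1)^(k(k+1)/2)
Grade 0: (-1)^(0*1/2) = (-1)^0 = 1, coeff 3 -> 3
Grade 1: (-1)^(1*2/2) = (-1)^1 = -1, coeff 2 -> -2
Conjugated coefficients: 3, -2


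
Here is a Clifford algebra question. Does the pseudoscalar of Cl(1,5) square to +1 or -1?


The pseudoscalar I = e1...e_n (product of all n generators) of Cl(p,q) satisfies I^2 = (-1)^(q + n(n-1)/2).
p = 1, q = 5, n = p + q = 6
n(n-1)/2 = 6 * 5 / 2 = 15
Exponent = q + n(n-1)/2 = 5 + 15 = 20
I^2 = (-1)^20 = +1


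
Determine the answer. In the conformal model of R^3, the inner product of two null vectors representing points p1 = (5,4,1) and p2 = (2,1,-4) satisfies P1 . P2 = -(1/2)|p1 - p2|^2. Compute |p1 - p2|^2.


p1 - p2 = (3, 3, 5)
|p1 - p2|^2 = 3^2 + 3^2 + 5^2
= 9 + 9 + 25
= 43


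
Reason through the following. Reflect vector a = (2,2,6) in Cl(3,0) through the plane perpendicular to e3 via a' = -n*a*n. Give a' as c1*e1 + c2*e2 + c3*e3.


Reflection formula: a' = -n*a*n, with n = e3 (unit vector, n^2 = 1).
For reflection through hyperplane perp to e3:
The component along e3 flips sign, others stay.
a = (2, 2, 6)
a' = (2, 2, -6)
a' = 2*e1 + 2*e2 - 6*e3


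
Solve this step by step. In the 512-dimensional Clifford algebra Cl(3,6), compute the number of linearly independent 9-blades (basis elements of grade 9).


Number of grade-k basis blades in Cl(p,q) with n = p + q is C(n, k).
n = 3 + 6 = 9
C(9, 9) = 9! / (9! * 0!)
= 362880 / (362880 * 1)
= 1


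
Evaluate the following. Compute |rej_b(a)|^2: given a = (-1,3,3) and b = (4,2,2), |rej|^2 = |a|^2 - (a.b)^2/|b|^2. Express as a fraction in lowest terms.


|a|^2 = (-1)^2 + 3^2 + 3^2 = 19
|b|^2 = 4^2 + 2^2 + 2^2 = 24
a . b = (-1)*4 + 3*2 + 3*2 = 8
(a.b)^2 = 8^2 = 64
|rej|^2 = 19 - 64/24
= (456 - 64)/24
= 392/24
In lowest terms: 49/3


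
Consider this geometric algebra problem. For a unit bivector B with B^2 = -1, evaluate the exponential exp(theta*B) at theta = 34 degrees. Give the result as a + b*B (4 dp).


For a unit bivector B with B^2 = -1, the exponential series gives
e^(theta*B) = cos(theta) + sin(theta)*B (the GA analogue of Euler's formula).
theta = 34 degrees = 0.593412 rad
cos(34 deg) = 0.8290
sin(34 deg) = 0.5592
exp(theta*B) = 0.8290 + 0.5592*B


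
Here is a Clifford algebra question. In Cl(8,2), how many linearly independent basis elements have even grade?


Even subalgebra dimension = 2^(n-1)
n = 8 + 2 = 10
2^(10 - 1) = 2^9 = 512
Verification: sum of C(10,k) for even k = 1 + 45 + 210 + 210 + 45 + 1 = 512
Result = 512


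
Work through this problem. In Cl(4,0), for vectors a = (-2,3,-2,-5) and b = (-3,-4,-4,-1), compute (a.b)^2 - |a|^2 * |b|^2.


a . b = (-2)*(-3) + 3*(-4) + (-2)*(-4) + (-5)*(-1)
= 6 + (-12) + 8 + 5 = 7
|a|^2 = (-2)^2 + 3^2 + (-2)^2 + (-5)^2 = 42
|b|^2 = (-3)^2 + (-4)^2 + (-4)^2 + (-1)^2 = 42
(a.b)^2 = 7^2 = 49
|a|^2 * |b|^2 = 42 * 42 = 1764
Result = 49 - 1764 = -1715
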